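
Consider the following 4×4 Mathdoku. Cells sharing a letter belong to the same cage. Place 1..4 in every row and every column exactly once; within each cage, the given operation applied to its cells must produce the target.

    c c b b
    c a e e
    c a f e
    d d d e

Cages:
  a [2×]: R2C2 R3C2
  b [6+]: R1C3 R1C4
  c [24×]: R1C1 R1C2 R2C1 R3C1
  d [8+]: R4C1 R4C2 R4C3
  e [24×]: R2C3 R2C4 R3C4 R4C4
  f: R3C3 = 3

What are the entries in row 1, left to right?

Cage f is given, leaving R3C3 = 3.
Row 4 needs a 2, and only R4C4 is open for it.
The two cells of cage b must have sum 6, so R1C3 = 2.
Column 4 already has 2, leaving R1C4 = 4.
Cage e needs product 24, leaving R2C4 = 3.
Column 4 now contains 4; hence R3C4 = 1.
Cage a needs two cells with product 2, leaving R2C2 = 1.
Cage e needs product 24, so R2C3 = 4.
Row 3 already has 1; hence R3C2 = 2.
Column 3 already has 4, leaving R4C3 = 1.
The 4 cells of cage c must have product 24, so R1C1 = 1.
Column 2 now contains 1, leaving R1C2 = 3.
4 is placed in row 2, which forces R2C1 = 2.
Row 3 now contains 2, so R3C1 = 4.
Column 1 already has 4, so R4C1 = 3.
Column 2 already has 3, leaving R4C2 = 4.
Completed grid: 1 3 2 4 / 2 1 4 3 / 4 2 3 1 / 3 4 1 2.

1 3 2 4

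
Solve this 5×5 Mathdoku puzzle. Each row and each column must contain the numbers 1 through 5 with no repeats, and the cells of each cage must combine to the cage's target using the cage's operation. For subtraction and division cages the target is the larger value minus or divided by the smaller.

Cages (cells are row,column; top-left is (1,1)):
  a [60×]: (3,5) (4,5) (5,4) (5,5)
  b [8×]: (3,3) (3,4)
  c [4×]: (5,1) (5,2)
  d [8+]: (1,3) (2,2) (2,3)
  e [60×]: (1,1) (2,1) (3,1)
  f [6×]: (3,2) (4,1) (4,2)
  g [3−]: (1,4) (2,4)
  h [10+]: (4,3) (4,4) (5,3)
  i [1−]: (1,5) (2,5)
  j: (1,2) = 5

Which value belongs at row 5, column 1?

Cage j is a single given cell, so (1,2) = 5.
In column 1, 2 can only go at (4,1), so (4,1) = 2.
The only place for 1 in column 1 is (5,1).
1 is placed in row 5, leaving (5,2) = 4.
The only place for 5 in row 3 is (3,1).
The only place for 3 in row 3 is (3,2).
Column 2 already has 3, so (4,2) = 1.
Column 2 now contains 1, leaving (2,2) = 2.
In row 3, 1 can only go at (3,5), so (3,5) = 1.
Cage a needs product 60, so (4,5) = 4.
Cage i's pair has difference 1, so (1,5) = 2.
Cage i needs two cells with difference 1, leaving (2,5) = 3.
Cage h has sum 10; hence (5,3) = 2.
3 is placed in column 5; hence (5,5) = 5.
Cage e needs product 60; hence (1,1) = 3.
Row 1 already has 2, which forces (1,3) = 1.
Row 1 already has 1; hence (1,4) = 4.
Row 2 now contains 3; hence (2,1) = 4.
The 3 cells of cage d must have sum 8, leaving (2,3) = 5.
4 is placed in column 4; hence (2,4) = 1.
2 is placed in column 3; hence (3,3) = 4.
The two cells of cage b must have product 8, which forces (3,4) = 2.
5 is placed in column 3, so (4,3) = 3.
3 is placed in row 4, leaving (4,4) = 5.
Row 5 now contains 5; hence (5,4) = 3.
The full grid is 3 5 1 4 2 / 4 2 5 1 3 / 5 3 4 2 1 / 2 1 3 5 4 / 1 4 2 3 5.

1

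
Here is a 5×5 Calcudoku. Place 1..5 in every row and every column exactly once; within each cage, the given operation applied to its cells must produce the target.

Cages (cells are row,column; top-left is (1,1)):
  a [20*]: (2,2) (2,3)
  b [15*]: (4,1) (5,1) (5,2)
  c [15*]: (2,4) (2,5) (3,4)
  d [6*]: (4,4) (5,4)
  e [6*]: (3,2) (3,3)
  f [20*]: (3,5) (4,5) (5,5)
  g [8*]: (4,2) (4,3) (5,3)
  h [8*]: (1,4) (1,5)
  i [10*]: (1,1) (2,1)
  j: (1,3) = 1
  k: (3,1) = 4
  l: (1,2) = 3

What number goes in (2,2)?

4

L is a freebie, leaving (1,2) = 3.
Cage j is given, so (1,3) = 1.
K is a freebie, so (3,1) = 4.
3 is placed in column 2; hence (3,2) = 2.
2 is placed in row 3, leaving (3,3) = 3.
The 3 cells of cage g must have product 8, so (4,2) = 1.
1 is placed in column 2, which forces (5,2) = 5.
5 is placed in column 2; hence (2,2) = 4.
Cage a needs two cells with product 20, which forces (2,3) = 5.
Cage b needs product 15; hence (4,1) = 3.
Row 4 already has 3, which forces (4,4) = 2.
Cage b needs product 15, which forces (5,1) = 1.
2 is placed in column 4, so (5,4) = 3.
Row 5 already has 1, which forces (5,5) = 4.
Cage i's pair has product 10, leaving (1,1) = 5.
2 is placed in column 4, leaving (1,4) = 4.
4 is placed in column 5, which forces (1,5) = 2.
5 is placed in row 2; hence (2,1) = 2.
Column 4 already has 3, leaving (2,4) = 1.
Cage c has product 15, leaving (2,5) = 3.
The 3 cells of cage c must have product 15, which forces (3,4) = 5.
Cage f has product 20, leaving (3,5) = 1.
Row 4 already has 2, leaving (4,3) = 4.
4 is placed in column 5, which forces (4,5) = 5.
4 is placed in row 5; hence (5,3) = 2.
The full grid is 5 3 1 4 2 / 2 4 5 1 3 / 4 2 3 5 1 / 3 1 4 2 5 / 1 5 2 3 4.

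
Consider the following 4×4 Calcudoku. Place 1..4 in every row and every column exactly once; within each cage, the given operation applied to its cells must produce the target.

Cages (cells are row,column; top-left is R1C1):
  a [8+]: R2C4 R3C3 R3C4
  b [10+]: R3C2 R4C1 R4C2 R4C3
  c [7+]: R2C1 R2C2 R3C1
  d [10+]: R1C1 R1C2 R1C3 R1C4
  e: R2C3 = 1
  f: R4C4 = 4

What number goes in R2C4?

3

E is a freebie, so R2C3 = 1.
Cage f is given, so R4C4 = 4.
Cage a needs sum 8, so R2C4 = 3.
Cage b needs sum 10; hence R3C2 = 4.
Row 3 now contains 4, leaving R3C3 = 3.
3 is placed in column 3, which forces R4C3 = 2.
Column 3 now contains 2, which forces R1C3 = 4.
Cage c needs sum 7, which forces R2C1 = 4.
Column 2 already has 4, which forces R2C2 = 2.
Cage c needs sum 7, so R3C1 = 1.
Cage a has sum 8, which forces R3C4 = 2.
1 is placed in column 1, so R4C1 = 3.
3 is placed in row 4; hence R4C2 = 1.
Column 1 already has 3, which forces R1C1 = 2.
Column 2 now contains 1, leaving R1C2 = 3.
Column 4 now contains 2; hence R1C4 = 1.
The full grid is 2 3 4 1 / 4 2 1 3 / 1 4 3 2 / 3 1 2 4.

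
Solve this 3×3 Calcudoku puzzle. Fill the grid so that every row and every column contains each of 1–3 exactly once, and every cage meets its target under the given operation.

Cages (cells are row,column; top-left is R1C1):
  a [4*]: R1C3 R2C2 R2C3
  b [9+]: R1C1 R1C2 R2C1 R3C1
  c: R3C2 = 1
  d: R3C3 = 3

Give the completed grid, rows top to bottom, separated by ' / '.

1 3 2 / 3 2 1 / 2 1 3

Cage b needs sum 9; hence R1C2 = 3.
The 3 cells of cage a must have product 4, leaving R1C3 = 2.
The 3 cells of cage a must have product 4, so R2C2 = 2.
Cage a has product 4, which forces R2C3 = 1.
Cage c is given, leaving R3C2 = 1.
Cage d is a single given cell, which forces R3C3 = 3.
Row 1 now contains 2, so R1C1 = 1.
Row 2 already has 1; hence R2C1 = 3.
Row 3 now contains 3, leaving R3C1 = 2.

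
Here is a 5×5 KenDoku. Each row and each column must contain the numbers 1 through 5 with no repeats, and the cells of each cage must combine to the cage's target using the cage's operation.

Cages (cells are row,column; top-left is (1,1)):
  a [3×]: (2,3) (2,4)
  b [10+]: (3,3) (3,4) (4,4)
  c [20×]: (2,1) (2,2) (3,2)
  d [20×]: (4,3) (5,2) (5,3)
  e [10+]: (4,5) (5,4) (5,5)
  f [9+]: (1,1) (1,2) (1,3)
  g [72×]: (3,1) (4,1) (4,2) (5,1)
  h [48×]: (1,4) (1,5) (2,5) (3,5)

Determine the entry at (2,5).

Cage g has product 72; hence (4,2) = 3.
In column 1, 1 can only go at (1,1), so (1,1) = 1.
Cage f needs sum 9, so (1,2) = 5.
The 3 cells of cage f must have sum 9, leaving (1,3) = 3.
3 is placed in row 1, which forces (1,5) = 4.
5 is placed in column 2, so (2,2) = 4.
Column 3 already has 3; hence (2,3) = 1.
Row 2 already has 1, so (2,4) = 3.
Column 5 already has 4; hence (2,5) = 2.
4 is placed in row 1, which forces (1,4) = 2.
2 is placed in row 2, so (2,1) = 5.
Cage c has product 20, leaving (3,2) = 1.
Cage h needs product 48, leaving (3,5) = 3.
Column 2 now contains 1, leaving (5,2) = 2.
Column 4 now contains 2, leaving (5,4) = 4.
The 3 cells of cage b must have sum 10, so (3,3) = 4.
Column 4 now contains 4, so (3,4) = 5.
Cage d has product 20, which forces (4,3) = 2.
The 3 cells of cage b must have sum 10; hence (4,4) = 1.
1 is placed in row 4, which forces (4,5) = 5.
Row 5 already has 4, leaving (5,1) = 3.
Row 5 already has 4, which forces (5,3) = 5.
Column 5 now contains 5; hence (5,5) = 1.
Row 3 already has 4, leaving (3,1) = 2.
2 is placed in row 4, leaving (4,1) = 4.
Filled in: 1 5 3 2 4 / 5 4 1 3 2 / 2 1 4 5 3 / 4 3 2 1 5 / 3 2 5 4 1.

2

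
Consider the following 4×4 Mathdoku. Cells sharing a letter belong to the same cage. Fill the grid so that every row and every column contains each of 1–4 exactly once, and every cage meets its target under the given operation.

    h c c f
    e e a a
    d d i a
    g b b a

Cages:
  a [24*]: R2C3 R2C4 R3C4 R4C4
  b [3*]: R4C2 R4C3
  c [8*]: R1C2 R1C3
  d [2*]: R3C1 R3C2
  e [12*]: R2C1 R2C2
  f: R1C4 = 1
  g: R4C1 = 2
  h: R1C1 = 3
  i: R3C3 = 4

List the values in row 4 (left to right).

H is a freebie, so R1C1 = 3.
Cage f is a single given cell, so R1C4 = 1.
3 is placed in column 1, which forces R2C1 = 4.
4 is placed in row 2, leaving R2C2 = 3.
3 is placed in row 2, which forces R2C4 = 2.
Cage i is given, so R3C3 = 4.
Row 3 already has 4, which forces R3C4 = 3.
G is a freebie, which forces R4C1 = 2.
3 is placed in column 2, so R4C2 = 1.
Row 4 already has 1, leaving R4C3 = 3.
3 is placed in column 4, so R4C4 = 4.
The two cells of cage c must have product 8, which forces R1C2 = 4.
4 is placed in column 3, leaving R1C3 = 2.
Row 2 already has 2, which forces R2C3 = 1.
2 is placed in column 1, which forces R3C1 = 1.
Column 2 already has 1; hence R3C2 = 2.
Completed grid: 3 4 2 1 / 4 3 1 2 / 1 2 4 3 / 2 1 3 4.

2 1 3 4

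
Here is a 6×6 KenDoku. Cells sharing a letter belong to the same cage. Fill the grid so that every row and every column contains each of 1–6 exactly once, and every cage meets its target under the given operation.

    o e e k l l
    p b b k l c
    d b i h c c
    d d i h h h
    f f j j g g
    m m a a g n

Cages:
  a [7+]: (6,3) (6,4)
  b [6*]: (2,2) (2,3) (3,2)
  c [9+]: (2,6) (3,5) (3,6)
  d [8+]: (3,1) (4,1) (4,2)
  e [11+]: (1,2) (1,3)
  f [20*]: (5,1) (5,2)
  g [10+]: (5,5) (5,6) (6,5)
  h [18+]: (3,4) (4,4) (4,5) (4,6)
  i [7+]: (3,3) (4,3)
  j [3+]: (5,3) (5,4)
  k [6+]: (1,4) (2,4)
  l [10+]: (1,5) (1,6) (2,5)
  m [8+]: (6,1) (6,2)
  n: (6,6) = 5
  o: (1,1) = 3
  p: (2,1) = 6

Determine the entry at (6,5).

1

Cage o is given; hence (1,1) = 3.
P is a freebie; hence (2,1) = 6.
N is a freebie; hence (6,6) = 5.
Row 6 already has 5, leaving (6,1) = 2.
The two cells of cage m must have sum 8, so (6,2) = 6.
6 is placed in column 2; hence (1,2) = 5.
Cage e needs two cells with sum 11, leaving (1,3) = 6.
5 is placed in column 2, leaving (5,2) = 4.
Row 5 already has 4; hence (5,1) = 5.
Cage d needs sum 8, leaving (4,2) = 3.
Cage b has product 6, leaving (2,3) = 3.
Column 3 already has 3, so (6,3) = 4.
Row 6 now contains 4; hence (6,4) = 3.
3 is placed in row 6, leaving (6,5) = 1.
Column 3 needs a 1, and only (5,3) is open for it.
Row 5 now contains 1; hence (5,4) = 2.
The two cells of cage k must have sum 6, which forces (1,4) = 1.
Row 1 already has 1, which forces (1,6) = 4.
Cage k's pair has sum 6, so (2,4) = 5.
5 is placed in row 2, leaving (2,5) = 4.
Column 4 already has 5, which forces (3,4) = 6.
Column 4 already has 6; hence (4,4) = 4.
Row 1 already has 4; hence (1,5) = 2.
Cage c needs sum 9, which forces (2,6) = 1.
Cage d has sum 8, which forces (3,1) = 4.
The 3 cells of cage c must have sum 9, leaving (3,5) = 5.
Cage c has sum 9, leaving (3,6) = 3.
4 is placed in row 4, leaving (4,1) = 1.
2 is placed in column 5; hence (4,5) = 6.
Row 4 now contains 6, so (4,6) = 2.
Column 5 already has 6, so (5,5) = 3.
Column 6 already has 3, so (5,6) = 6.
1 is placed in row 2, which forces (2,2) = 2.
Cage b has product 6, so (3,2) = 1.
5 is placed in row 3, so (3,3) = 2.
2 is placed in row 4; hence (4,3) = 5.
Completed grid: 3 5 6 1 2 4 / 6 2 3 5 4 1 / 4 1 2 6 5 3 / 1 3 5 4 6 2 / 5 4 1 2 3 6 / 2 6 4 3 1 5.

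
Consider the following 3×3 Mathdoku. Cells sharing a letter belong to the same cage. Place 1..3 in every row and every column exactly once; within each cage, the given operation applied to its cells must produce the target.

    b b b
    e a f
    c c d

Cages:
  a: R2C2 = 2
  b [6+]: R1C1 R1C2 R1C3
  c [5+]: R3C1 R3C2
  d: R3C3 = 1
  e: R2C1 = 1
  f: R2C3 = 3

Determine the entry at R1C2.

E is a freebie, leaving R2C1 = 1.
A is a freebie, leaving R2C2 = 2.
Cage f is a single given cell; hence R2C3 = 3.
2 is placed in column 2, which forces R3C2 = 3.
Cage d is a single given cell, leaving R3C3 = 1.
Cage b needs sum 6; hence R1C1 = 3.
Column 2 now contains 3, leaving R1C2 = 1.
Column 3 now contains 1, which forces R1C3 = 2.
Row 3 already has 3; hence R3C1 = 2.
The full grid is 3 1 2 / 1 2 3 / 2 3 1.

1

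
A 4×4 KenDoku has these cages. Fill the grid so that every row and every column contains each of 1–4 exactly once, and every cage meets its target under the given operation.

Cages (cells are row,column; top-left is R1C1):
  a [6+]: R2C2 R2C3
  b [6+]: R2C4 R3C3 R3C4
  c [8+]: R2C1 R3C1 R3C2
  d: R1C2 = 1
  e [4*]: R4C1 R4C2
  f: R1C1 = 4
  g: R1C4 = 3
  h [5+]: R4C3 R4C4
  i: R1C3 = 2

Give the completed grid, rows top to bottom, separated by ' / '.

4 1 2 3 / 3 2 4 1 / 2 3 1 4 / 1 4 3 2

Cage f is a single given cell, which forces R1C1 = 4.
D is a freebie, leaving R1C2 = 1.
I is a freebie; hence R1C3 = 2.
Cage g is a single given cell; hence R1C4 = 3.
Column 3 now contains 2, which forces R2C3 = 4.
Column 1 already has 4, so R4C1 = 1.
1 is placed in column 2, which forces R4C2 = 4.
Row 4 now contains 1; hence R4C3 = 3.
Row 4 now contains 4, which forces R4C4 = 2.
The 3 cells of cage c must have sum 8; hence R2C1 = 3.
Row 2 now contains 4, leaving R2C2 = 2.
2 is placed in column 4, so R2C4 = 1.
The 3 cells of cage c must have sum 8, so R3C1 = 2.
The 3 cells of cage c must have sum 8, which forces R3C2 = 3.
Column 3 now contains 3, leaving R3C3 = 1.
Cage b needs sum 6, so R3C4 = 4.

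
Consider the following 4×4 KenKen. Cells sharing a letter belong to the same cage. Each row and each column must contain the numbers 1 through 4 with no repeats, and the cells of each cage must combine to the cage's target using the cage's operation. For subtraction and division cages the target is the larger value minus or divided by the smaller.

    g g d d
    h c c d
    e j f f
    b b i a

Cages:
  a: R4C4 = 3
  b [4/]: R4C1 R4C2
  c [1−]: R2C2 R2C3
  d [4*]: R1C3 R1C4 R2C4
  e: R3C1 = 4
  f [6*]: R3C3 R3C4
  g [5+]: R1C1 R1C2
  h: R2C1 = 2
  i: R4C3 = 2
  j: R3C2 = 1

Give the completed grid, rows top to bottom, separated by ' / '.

3 2 1 4 / 2 3 4 1 / 4 1 3 2 / 1 4 2 3

H is a freebie; hence R2C1 = 2.
Row 2 now contains 2, so R2C4 = 1.
E is a freebie, so R3C1 = 4.
J is a freebie, so R3C2 = 1.
Column 1 now contains 4, which forces R4C1 = 1.
Column 2 now contains 1, which forces R4C2 = 4.
I is a freebie, so R4C3 = 2.
A is a freebie, leaving R4C4 = 3.
Column 1 now contains 1, which forces R1C1 = 3.
Cage g needs two cells with sum 5, leaving R1C2 = 2.
2 is placed in column 3, leaving R1C3 = 1.
Column 4 now contains 1; hence R1C4 = 4.
4 is placed in column 2, leaving R2C2 = 3.
Cage c needs two cells with difference 1, leaving R2C3 = 4.
2 is placed in column 3, which forces R3C3 = 3.
3 is placed in column 4, which forces R3C4 = 2.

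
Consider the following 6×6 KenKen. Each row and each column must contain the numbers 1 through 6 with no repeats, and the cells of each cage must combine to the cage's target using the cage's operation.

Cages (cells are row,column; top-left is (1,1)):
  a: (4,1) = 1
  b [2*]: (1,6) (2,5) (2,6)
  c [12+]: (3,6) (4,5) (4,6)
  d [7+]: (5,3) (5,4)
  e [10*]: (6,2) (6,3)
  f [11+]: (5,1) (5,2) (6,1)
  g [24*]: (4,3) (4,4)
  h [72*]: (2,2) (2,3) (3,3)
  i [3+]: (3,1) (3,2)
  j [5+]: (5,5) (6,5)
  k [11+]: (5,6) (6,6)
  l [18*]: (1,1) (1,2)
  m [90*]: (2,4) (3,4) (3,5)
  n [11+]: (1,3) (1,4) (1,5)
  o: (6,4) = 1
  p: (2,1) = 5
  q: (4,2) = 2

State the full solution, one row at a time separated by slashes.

Cage b needs product 2, which forces (1,6) = 1.
P is a freebie, so (2,1) = 5.
Cage b needs product 2, which forces (2,5) = 1.
Cage b needs product 2, which forces (2,6) = 2.
Cage a is given, so (4,1) = 1.
Q is a freebie; hence (4,2) = 2.
Column 2 already has 2, so (6,2) = 5.
5 is placed in row 6, which forces (6,3) = 2.
O is a freebie; hence (6,4) = 1.
5 is placed in row 6, so (6,6) = 6.
Column 1 already has 1, which forces (3,1) = 2.
Column 2 already has 2, which forces (3,2) = 1.
The two cells of cage j must have sum 5; hence (5,5) = 2.
Column 6 already has 6, so (5,6) = 5.
Cage j's pair has sum 5; hence (6,5) = 3.
Cage n needs sum 11, which forces (1,4) = 2.
Cage c has sum 12, so (4,5) = 5.
Cage f has sum 11, leaving (5,1) = 3.
Cage f has sum 11; hence (5,2) = 4.
4 is placed in row 5, which forces (5,3) = 1.
4 is placed in row 5; hence (5,4) = 6.
3 is placed in row 6, leaving (6,1) = 4.
Column 1 now contains 3, so (1,1) = 6.
Cage l's pair has product 18, so (1,2) = 3.
3 is placed in row 1, which forces (1,3) = 5.
Row 1 already has 6, so (1,5) = 4.
Column 2 now contains 3, which forces (2,2) = 6.
6 is placed in column 4, so (2,4) = 3.
The 3 cells of cage m must have product 90; hence (3,4) = 5.
5 is placed in column 5, so (3,5) = 6.
Cage g's pair has product 24, so (4,3) = 6.
6 is placed in column 4, leaving (4,4) = 4.
Row 4 already has 4; hence (4,6) = 3.
Row 2 now contains 3, which forces (2,3) = 4.
Cage h has product 72, so (3,3) = 3.
Column 6 now contains 3; hence (3,6) = 4.

6 3 5 2 4 1 / 5 6 4 3 1 2 / 2 1 3 5 6 4 / 1 2 6 4 5 3 / 3 4 1 6 2 5 / 4 5 2 1 3 6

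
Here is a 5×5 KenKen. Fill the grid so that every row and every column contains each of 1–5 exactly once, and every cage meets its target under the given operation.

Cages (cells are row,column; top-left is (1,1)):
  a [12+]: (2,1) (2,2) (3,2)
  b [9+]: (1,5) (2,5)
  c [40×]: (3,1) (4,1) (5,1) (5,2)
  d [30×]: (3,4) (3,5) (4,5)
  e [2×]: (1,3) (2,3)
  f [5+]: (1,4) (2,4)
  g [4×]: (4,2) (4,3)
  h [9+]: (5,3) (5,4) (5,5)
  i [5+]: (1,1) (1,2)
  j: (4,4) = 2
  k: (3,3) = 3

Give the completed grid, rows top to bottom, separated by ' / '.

Cage k is given, which forces (3,3) = 3.
Cage j is a single given cell; hence (4,4) = 2.
Column 4 already has 2; hence (3,4) = 5.
Cage d has product 30, so (3,5) = 2.
The 3 cells of cage d must have product 30; hence (4,5) = 3.
Row 3 already has 5, which forces (3,2) = 4.
4 is placed in column 2, so (4,2) = 1.
Row 4 now contains 1, leaving (4,3) = 4.
Cage h needs sum 9, leaving (5,4) = 3.
4 is placed in row 3, which forces (3,1) = 1.
4 is placed in row 4, leaving (4,1) = 5.
The 4 cells of cage c must have product 40, leaving (5,1) = 4.
The 4 cells of cage c must have product 40, leaving (5,2) = 2.
Cage i's pair has sum 5, so (1,1) = 2.
Column 2 now contains 2; hence (1,2) = 3.
Row 1 already has 2; hence (1,3) = 1.
Row 1 now contains 1, so (1,4) = 4.
4 is placed in row 1, leaving (1,5) = 5.
Column 1 now contains 5, leaving (2,1) = 3.
Cage a has sum 12, so (2,2) = 5.
Column 3 now contains 1; hence (2,3) = 2.
Column 4 already has 4, which forces (2,4) = 1.
Column 5 now contains 5, which forces (2,5) = 4.
Column 3 now contains 1; hence (5,3) = 5.
Column 5 now contains 5, so (5,5) = 1.

2 3 1 4 5 / 3 5 2 1 4 / 1 4 3 5 2 / 5 1 4 2 3 / 4 2 5 3 1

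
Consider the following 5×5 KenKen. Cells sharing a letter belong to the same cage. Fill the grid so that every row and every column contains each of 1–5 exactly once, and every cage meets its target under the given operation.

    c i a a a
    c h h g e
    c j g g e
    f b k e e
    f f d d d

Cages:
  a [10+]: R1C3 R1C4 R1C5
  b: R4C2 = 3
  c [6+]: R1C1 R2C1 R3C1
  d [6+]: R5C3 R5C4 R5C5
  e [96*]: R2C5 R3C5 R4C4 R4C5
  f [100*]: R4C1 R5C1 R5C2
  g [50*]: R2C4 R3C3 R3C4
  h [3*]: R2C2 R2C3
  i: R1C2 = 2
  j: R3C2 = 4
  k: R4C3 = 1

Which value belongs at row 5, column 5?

I is a freebie; hence R1C2 = 2.
Cage g needs product 50, so R2C4 = 5.
J is a freebie, leaving R3C2 = 4.
Cage g needs product 50; hence R3C3 = 5.
Cage g has product 50, so R3C4 = 2.
Row 3 already has 2; hence R3C5 = 3.
The 3 cells of cage f must have product 100, leaving R4C1 = 5.
B is a freebie, so R4C2 = 3.
Cage k is given, so R4C3 = 1.
Cage e has product 96, so R4C4 = 4.
3 is placed in column 5; hence R4C5 = 2.
The 3 cells of cage f must have product 100, leaving R5C1 = 4.
Cage f needs product 100; hence R5C2 = 5.
Column 5 now contains 2, so R5C5 = 1.
The 3 cells of cage c must have sum 6, which forces R1C1 = 3.
Cage a has sum 10, which forces R1C3 = 4.
Cage a has sum 10, leaving R1C4 = 1.
Cage a needs sum 10, so R1C5 = 5.
The 3 cells of cage c must have sum 6, leaving R2C1 = 2.
Column 2 already has 3, which forces R2C2 = 1.
Column 3 already has 1, so R2C3 = 3.
Column 5 now contains 2, so R2C5 = 4.
3 is placed in row 3; hence R3C1 = 1.
Cage d has sum 6, so R5C3 = 2.
Row 5 now contains 1, so R5C4 = 3.
Filled in: 3 2 4 1 5 / 2 1 3 5 4 / 1 4 5 2 3 / 5 3 1 4 2 / 4 5 2 3 1.

1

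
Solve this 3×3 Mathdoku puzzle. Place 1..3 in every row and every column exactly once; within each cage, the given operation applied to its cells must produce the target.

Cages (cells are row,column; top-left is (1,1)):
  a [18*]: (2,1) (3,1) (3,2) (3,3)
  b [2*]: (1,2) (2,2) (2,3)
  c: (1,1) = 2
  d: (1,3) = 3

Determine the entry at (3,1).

1

C is a freebie, so (1,1) = 2.
Cage b has product 2, so (1,2) = 1.
Cage d is a single given cell; hence (1,3) = 3.
Cage a needs product 18, leaving (2,1) = 3.
Cage b has product 2; hence (2,2) = 2.
Cage b has product 2, which forces (2,3) = 1.
Column 1 now contains 2, so (3,1) = 1.
Column 2 now contains 2; hence (3,2) = 3.
1 is placed in column 3; hence (3,3) = 2.
Filled in: 2 1 3 / 3 2 1 / 1 3 2.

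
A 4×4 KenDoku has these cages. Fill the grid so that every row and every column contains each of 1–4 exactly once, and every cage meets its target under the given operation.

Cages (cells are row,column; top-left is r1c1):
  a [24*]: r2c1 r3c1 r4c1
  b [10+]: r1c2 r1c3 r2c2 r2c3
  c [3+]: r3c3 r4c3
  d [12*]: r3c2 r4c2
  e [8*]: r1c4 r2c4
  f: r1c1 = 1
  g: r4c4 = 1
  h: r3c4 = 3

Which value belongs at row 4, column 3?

Cage f is given, leaving r1c1 = 1.
Cage h is a single given cell, so r3c4 = 3.
Cage g is given, leaving r4c4 = 1.
Row 3 now contains 3, leaving r3c2 = 4.
Cage c's pair has sum 3; hence r3c3 = 1.
Cage d needs two cells with product 12, so r4c2 = 3.
1 is placed in row 4, leaving r4c3 = 2.
3 is placed in column 2; hence r1c2 = 2.
Row 1 already has 2; hence r1c4 = 4.
Cage a needs product 24, leaving r2c1 = 3.
The 4 cells of cage b must have sum 10, which forces r2c2 = 1.
Row 2 now contains 3, leaving r2c3 = 4.
Column 4 already has 4, so r2c4 = 2.
4 is placed in row 3; hence r3c1 = 2.
Row 4 already has 2; hence r4c1 = 4.
4 is placed in row 1, which forces r1c3 = 3.
Completed grid: 1 2 3 4 / 3 1 4 2 / 2 4 1 3 / 4 3 2 1.

2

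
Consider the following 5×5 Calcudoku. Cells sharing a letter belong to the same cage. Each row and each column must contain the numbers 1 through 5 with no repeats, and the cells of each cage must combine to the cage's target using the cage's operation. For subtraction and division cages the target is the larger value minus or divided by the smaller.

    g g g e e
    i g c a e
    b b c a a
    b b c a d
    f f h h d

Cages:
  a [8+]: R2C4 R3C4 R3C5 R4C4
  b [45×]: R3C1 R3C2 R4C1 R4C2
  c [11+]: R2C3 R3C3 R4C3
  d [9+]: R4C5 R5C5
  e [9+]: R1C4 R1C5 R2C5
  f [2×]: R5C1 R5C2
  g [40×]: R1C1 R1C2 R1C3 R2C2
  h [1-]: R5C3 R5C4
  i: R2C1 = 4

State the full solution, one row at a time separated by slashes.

2 4 1 5 3 / 4 5 2 3 1 / 5 3 4 1 2 / 3 1 5 2 4 / 1 2 3 4 5

I is a freebie, which forces R2C1 = 4.
The only place for 4 in column 2 is R1C2.
In column 3, 3 can only go at R5C3, so R5C3 = 3.
The only place for 5 in row 5 is R5C5.
Cage e has sum 9, leaving R1C4 = 5.
Column 5 now contains 5, so R4C5 = 4.
Cage g needs product 40; hence R2C2 = 5.
Row 2 already has 5, leaving R2C3 = 2.
Cage c needs sum 11, so R3C3 = 4.
Column 3 already has 2, which forces R4C3 = 5.
Cage g needs product 40, which forces R1C1 = 2.
Column 3 already has 2, leaving R1C3 = 1.
Row 1 already has 1, leaving R1C5 = 3.
Column 5 already has 3, so R2C5 = 1.
Cage b has product 45; hence R3C1 = 5.
Cage b has product 45, which forces R3C2 = 3.
Row 3 now contains 3, which forces R3C4 = 1.
Cage a needs sum 8, leaving R3C5 = 2.
Cage b needs product 45, which forces R4C1 = 3.
Cage b has product 45, leaving R4C2 = 1.
Cage a needs sum 8; hence R4C4 = 2.
2 is placed in column 1, which forces R5C1 = 1.
1 is placed in column 2, so R5C2 = 2.
2 is placed in column 4, so R5C4 = 4.
1 is placed in row 2, leaving R2C4 = 3.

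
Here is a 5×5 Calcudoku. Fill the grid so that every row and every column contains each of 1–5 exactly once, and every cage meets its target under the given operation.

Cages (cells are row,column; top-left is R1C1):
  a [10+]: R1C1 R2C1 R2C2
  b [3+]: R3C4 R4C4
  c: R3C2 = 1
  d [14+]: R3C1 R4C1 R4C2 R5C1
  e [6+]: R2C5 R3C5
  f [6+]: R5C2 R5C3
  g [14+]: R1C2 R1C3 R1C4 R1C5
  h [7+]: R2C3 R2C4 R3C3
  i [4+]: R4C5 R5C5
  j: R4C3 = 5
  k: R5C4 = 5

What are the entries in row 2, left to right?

4 5 1 3 2

Cage c is given, so R3C2 = 1.
Row 3 now contains 1, which forces R3C4 = 2.
J is a freebie, so R4C3 = 5.
Column 4 already has 2, which forces R4C4 = 1.
1 is placed in row 4, leaving R4C5 = 3.
Cage k is a single given cell, so R5C4 = 5.
Column 5 now contains 3, so R5C5 = 1.
Cage h needs sum 7; hence R2C3 = 1.
Cage h needs sum 7, leaving R2C4 = 3.
The two cells of cage e must have sum 6, which forces R2C5 = 2.
Cage d has sum 14, leaving R3C1 = 5.
The 3 cells of cage h must have sum 7, which forces R3C3 = 3.
Cage e's pair has sum 6, leaving R3C5 = 4.
The 4 cells of cage d must have sum 14, which forces R5C1 = 3.
The 3 cells of cage a must have sum 10, so R1C1 = 1.
Cage g has sum 14; hence R1C2 = 3.
Cage g has sum 14; hence R1C3 = 2.
Column 4 now contains 3; hence R1C4 = 4.
4 is placed in column 5; hence R1C5 = 5.
5 is placed in column 1, so R2C1 = 4.
Cage a has sum 10, so R2C2 = 5.
Column 1 already has 4, leaving R4C1 = 2.
Row 4 already has 2; hence R4C2 = 4.
Column 2 now contains 4; hence R5C2 = 2.
2 is placed in column 3; hence R5C3 = 4.
Filled in: 1 3 2 4 5 / 4 5 1 3 2 / 5 1 3 2 4 / 2 4 5 1 3 / 3 2 4 5 1.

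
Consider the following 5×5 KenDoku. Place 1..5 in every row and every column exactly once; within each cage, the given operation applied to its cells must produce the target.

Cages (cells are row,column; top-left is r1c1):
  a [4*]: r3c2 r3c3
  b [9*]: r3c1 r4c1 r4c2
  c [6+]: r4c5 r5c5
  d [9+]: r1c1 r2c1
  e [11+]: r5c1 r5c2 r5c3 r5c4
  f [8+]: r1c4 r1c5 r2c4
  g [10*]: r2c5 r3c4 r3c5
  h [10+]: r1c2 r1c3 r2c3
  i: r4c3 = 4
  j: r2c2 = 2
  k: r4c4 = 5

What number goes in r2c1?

Cage j is a single given cell; hence r2c2 = 2.
Cage b has product 9, leaving r3c1 = 3.
Cage b has product 9; hence r4c1 = 1.
Cage b has product 9, leaving r4c2 = 3.
Cage i is a single given cell, so r4c3 = 4.
K is a freebie, leaving r4c4 = 5.
Row 4 now contains 5, so r4c5 = 2.
Cage a's pair has product 4, so r3c2 = 4.
Column 3 now contains 4, leaving r3c3 = 1.
Cage g needs product 10; hence r3c4 = 2.
Row 3 already has 1, leaving r3c5 = 5.
Cage c's pair has sum 6, so r5c5 = 4.
Column 2 already has 4, leaving r1c2 = 5.
Cage h needs sum 10, which forces r1c3 = 2.
The 3 cells of cage h must have sum 10, leaving r2c3 = 3.
5 is placed in column 5, so r2c5 = 1.
5 is placed in column 2, which forces r5c2 = 1.
Column 3 now contains 3; hence r5c3 = 5.
1 is placed in row 5, which forces r5c4 = 3.
Row 1 already has 5; hence r1c1 = 4.
The 3 cells of cage f must have sum 8; hence r1c4 = 1.
1 is placed in column 5, leaving r1c5 = 3.
The two cells of cage d must have sum 9, leaving r2c1 = 5.
Row 2 now contains 1, so r2c4 = 4.
5 is placed in row 5, so r5c1 = 2.
Completed grid: 4 5 2 1 3 / 5 2 3 4 1 / 3 4 1 2 5 / 1 3 4 5 2 / 2 1 5 3 4.

5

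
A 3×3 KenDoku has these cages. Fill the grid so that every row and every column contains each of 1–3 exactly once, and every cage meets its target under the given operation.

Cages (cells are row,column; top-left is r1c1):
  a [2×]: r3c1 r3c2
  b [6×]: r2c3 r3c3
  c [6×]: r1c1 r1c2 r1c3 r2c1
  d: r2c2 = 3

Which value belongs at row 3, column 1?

2

Cage c has product 6, so r2c1 = 1.
D is a freebie; hence r2c2 = 3.
Row 2 now contains 3, which forces r2c3 = 2.
1 is placed in column 1; hence r3c1 = 2.
Row 3 now contains 2, leaving r3c2 = 1.
2 is placed in column 3, which forces r3c3 = 3.
2 is placed in column 1, which forces r1c1 = 3.
Column 2 already has 1, which forces r1c2 = 2.
Column 3 now contains 3; hence r1c3 = 1.
The full grid is 3 2 1 / 1 3 2 / 2 1 3.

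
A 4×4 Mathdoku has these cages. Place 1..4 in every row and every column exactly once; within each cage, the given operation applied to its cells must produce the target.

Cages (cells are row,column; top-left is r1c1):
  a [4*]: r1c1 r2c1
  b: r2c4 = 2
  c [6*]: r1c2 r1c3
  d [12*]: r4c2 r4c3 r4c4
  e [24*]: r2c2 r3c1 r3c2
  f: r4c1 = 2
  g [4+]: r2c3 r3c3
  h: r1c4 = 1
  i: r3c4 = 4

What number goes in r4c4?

3

Cage h is given, leaving r1c4 = 1.
B is a freebie; hence r2c4 = 2.
Cage i is given, which forces r3c4 = 4.
F is a freebie, leaving r4c1 = 2.
Column 4 already has 4; hence r4c4 = 3.
Row 1 already has 1, leaving r1c1 = 4.
The two cells of cage a must have product 4; hence r2c1 = 1.
Cage e has product 24, leaving r2c2 = 4.
Row 2 now contains 1, so r2c3 = 3.
Column 1 already has 2; hence r3c1 = 3.
The 3 cells of cage e must have product 24, so r3c2 = 2.
Column 3 already has 3, leaving r3c3 = 1.
4 is placed in column 2, so r4c2 = 1.
Column 3 already has 1, which forces r4c3 = 4.
Column 2 already has 2, which forces r1c2 = 3.
Column 3 already has 3, so r1c3 = 2.
Completed grid: 4 3 2 1 / 1 4 3 2 / 3 2 1 4 / 2 1 4 3.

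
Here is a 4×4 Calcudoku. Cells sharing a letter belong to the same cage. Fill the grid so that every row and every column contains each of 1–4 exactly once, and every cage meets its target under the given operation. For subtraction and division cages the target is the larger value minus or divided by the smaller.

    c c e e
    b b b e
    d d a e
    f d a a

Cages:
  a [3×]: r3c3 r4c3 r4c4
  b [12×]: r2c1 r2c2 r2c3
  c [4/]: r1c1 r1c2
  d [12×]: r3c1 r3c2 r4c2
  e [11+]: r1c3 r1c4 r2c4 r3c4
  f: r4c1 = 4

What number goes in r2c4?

Cage a needs product 3, leaving r3c3 = 1.
F is a freebie, leaving r4c1 = 4.
Cage a needs product 3, so r4c3 = 3.
Cage a needs product 3; hence r4c4 = 1.
Column 1 now contains 4; hence r1c1 = 1.
Cage c's pair has quotient 4, so r1c2 = 4.
The 4 cells of cage e must have sum 11, leaving r1c3 = 2.
4 is placed in row 1, leaving r1c4 = 3.
1 is placed in column 1, so r2c1 = 3.
3 is placed in row 2, which forces r2c2 = 1.
Column 3 now contains 3; hence r2c3 = 4.
4 is placed in row 2, which forces r2c4 = 2.
The 3 cells of cage d must have product 12, so r3c1 = 2.
The 3 cells of cage d must have product 12, so r3c2 = 3.
Column 4 already has 2, which forces r3c4 = 4.
1 is placed in row 4, so r4c2 = 2.
Completed grid: 1 4 2 3 / 3 1 4 2 / 2 3 1 4 / 4 2 3 1.

2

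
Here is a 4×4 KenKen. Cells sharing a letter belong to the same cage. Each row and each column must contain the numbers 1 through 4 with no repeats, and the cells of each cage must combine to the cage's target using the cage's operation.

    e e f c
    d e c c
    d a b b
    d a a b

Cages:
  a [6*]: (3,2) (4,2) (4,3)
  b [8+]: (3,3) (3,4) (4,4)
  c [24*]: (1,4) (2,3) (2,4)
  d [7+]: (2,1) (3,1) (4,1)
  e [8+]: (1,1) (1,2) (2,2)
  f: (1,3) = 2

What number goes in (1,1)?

3

Cage f is a single given cell, which forces (1,3) = 2.
Cage c needs product 24, leaving (2,4) = 2.
Column 1 needs a 3, and only (1,1) is open for it.
Row 1 now contains 3; hence (1,4) = 4.
Cage c has product 24, leaving (2,3) = 3.
3 is placed in column 3, so (4,3) = 1.
Row 4 now contains 1, which forces (4,4) = 3.
Row 1 already has 4, which forces (1,2) = 1.
Cage e has sum 8; hence (2,2) = 4.
The 3 cells of cage a must have product 6, so (3,2) = 3.
Column 3 already has 1, which forces (3,3) = 4.
3 is placed in column 4, so (3,4) = 1.
Row 4 already has 3; hence (4,2) = 2.
Row 2 already has 4, which forces (2,1) = 1.
1 is placed in row 3, so (3,1) = 2.
Row 4 already has 2, which forces (4,1) = 4.
The full grid is 3 1 2 4 / 1 4 3 2 / 2 3 4 1 / 4 2 1 3.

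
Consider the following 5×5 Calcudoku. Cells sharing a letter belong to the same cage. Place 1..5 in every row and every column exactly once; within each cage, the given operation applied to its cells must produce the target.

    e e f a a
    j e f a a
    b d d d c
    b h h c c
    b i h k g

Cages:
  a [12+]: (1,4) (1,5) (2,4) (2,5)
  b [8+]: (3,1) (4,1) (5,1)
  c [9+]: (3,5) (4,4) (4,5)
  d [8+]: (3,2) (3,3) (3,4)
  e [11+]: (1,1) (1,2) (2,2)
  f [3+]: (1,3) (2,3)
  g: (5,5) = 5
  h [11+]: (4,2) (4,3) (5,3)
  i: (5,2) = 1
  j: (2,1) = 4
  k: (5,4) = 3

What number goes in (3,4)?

J is a freebie, which forces (2,1) = 4.
I is a freebie; hence (5,2) = 1.
Cage k is a single given cell, so (5,4) = 3.
Cage g is given, so (5,5) = 5.
Row 5 already has 5, so (5,1) = 2.
Row 5 already has 2, leaving (5,3) = 4.
The only place for 5 in row 2 is (2,4).
Row 2 needs a 3, and only (2,2) is open for it.
Cage e has sum 11, leaving (1,1) = 3.
The 3 cells of cage e must have sum 11; hence (1,2) = 5.
Cage d needs sum 8; hence (3,4) = 1.
1 is placed in row 3, which forces (3,1) = 5.
5 is placed in row 3; hence (3,3) = 3.
The 3 cells of cage b must have sum 8, leaving (4,1) = 1.
Column 3 already has 3, which forces (4,3) = 5.
Cage d has sum 8, leaving (3,2) = 4.
Row 3 now contains 4; hence (3,5) = 2.
Cage h needs sum 11, leaving (4,2) = 2.
2 is placed in row 4, so (4,4) = 4.
The 3 cells of cage c must have sum 9, which forces (4,5) = 3.
Column 4 already has 4, leaving (1,4) = 2.
Cage a needs sum 12, which forces (1,5) = 4.
2 is placed in column 5, leaving (2,5) = 1.
Row 1 already has 2; hence (1,3) = 1.
Row 2 now contains 1, which forces (2,3) = 2.
Completed grid: 3 5 1 2 4 / 4 3 2 5 1 / 5 4 3 1 2 / 1 2 5 4 3 / 2 1 4 3 5.

1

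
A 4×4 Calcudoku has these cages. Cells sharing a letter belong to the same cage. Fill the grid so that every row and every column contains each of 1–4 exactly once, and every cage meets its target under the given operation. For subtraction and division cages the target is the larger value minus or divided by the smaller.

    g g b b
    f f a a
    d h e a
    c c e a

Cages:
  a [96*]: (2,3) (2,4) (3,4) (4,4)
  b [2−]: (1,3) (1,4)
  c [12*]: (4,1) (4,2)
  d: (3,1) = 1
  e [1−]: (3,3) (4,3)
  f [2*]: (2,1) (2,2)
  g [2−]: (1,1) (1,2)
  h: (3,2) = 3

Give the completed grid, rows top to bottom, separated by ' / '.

Cage a needs product 96, which forces (2,3) = 4.
Cage d is given, which forces (3,1) = 1.
Cage h is a single given cell, leaving (3,2) = 3.
3 is placed in row 3, so (3,3) = 2.
Row 3 now contains 2; hence (3,4) = 4.
3 is placed in column 2, so (4,2) = 4.
Column 1 already has 1, so (2,1) = 2.
Cage f's pair has product 2, which forces (2,2) = 1.
Row 2 already has 2, which forces (2,4) = 3.
Row 4 now contains 4, which forces (4,1) = 3.
3 is placed in row 4, which forces (4,3) = 1.
Column 4 already has 3, leaving (4,4) = 2.
Column 1 now contains 3; hence (1,1) = 4.
Column 2 already has 1; hence (1,2) = 2.
1 is placed in column 3, which forces (1,3) = 3.
Column 4 already has 3, leaving (1,4) = 1.

4 2 3 1 / 2 1 4 3 / 1 3 2 4 / 3 4 1 2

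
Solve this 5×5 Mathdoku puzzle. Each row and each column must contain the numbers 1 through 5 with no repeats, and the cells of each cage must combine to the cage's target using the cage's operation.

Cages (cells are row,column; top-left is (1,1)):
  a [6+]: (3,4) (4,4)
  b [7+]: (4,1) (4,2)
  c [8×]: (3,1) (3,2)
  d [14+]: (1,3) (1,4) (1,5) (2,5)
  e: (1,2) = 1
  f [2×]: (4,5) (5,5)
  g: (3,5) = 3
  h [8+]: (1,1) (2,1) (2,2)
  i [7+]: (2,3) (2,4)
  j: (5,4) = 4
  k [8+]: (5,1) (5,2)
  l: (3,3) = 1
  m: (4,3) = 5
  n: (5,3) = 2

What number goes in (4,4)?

1

E is a freebie, which forces (1,2) = 1.
L is a freebie; hence (3,3) = 1.
Cage g is a single given cell; hence (3,5) = 3.
Cage m is a single given cell; hence (4,3) = 5.
Cage n is a single given cell, which forces (5,3) = 2.
Cage j is given, so (5,4) = 4.
2 is placed in row 5; hence (5,5) = 1.
Cage i needs two cells with sum 7; hence (2,3) = 4.
Cage i needs two cells with sum 7, so (2,4) = 3.
Cage a needs two cells with sum 6, leaving (3,4) = 5.
The two cells of cage a must have sum 6, leaving (4,4) = 1.
Column 5 now contains 1, which forces (4,5) = 2.
Column 3 now contains 4, leaving (1,3) = 3.
Column 4 already has 5, which forces (1,4) = 2.
Cage d has sum 14; hence (1,5) = 4.
Cage h needs sum 8, so (2,1) = 1.
Column 5 already has 2, so (2,5) = 5.
Row 1 now contains 2; hence (1,1) = 5.
5 is placed in row 2, so (2,2) = 2.
2 is placed in column 2, which forces (3,2) = 4.
Column 2 already has 4, which forces (4,2) = 3.
Column 1 already has 5, leaving (5,1) = 3.
Column 2 now contains 3, which forces (5,2) = 5.
Row 3 already has 4; hence (3,1) = 2.
3 is placed in row 4, which forces (4,1) = 4.
The full grid is 5 1 3 2 4 / 1 2 4 3 5 / 2 4 1 5 3 / 4 3 5 1 2 / 3 5 2 4 1.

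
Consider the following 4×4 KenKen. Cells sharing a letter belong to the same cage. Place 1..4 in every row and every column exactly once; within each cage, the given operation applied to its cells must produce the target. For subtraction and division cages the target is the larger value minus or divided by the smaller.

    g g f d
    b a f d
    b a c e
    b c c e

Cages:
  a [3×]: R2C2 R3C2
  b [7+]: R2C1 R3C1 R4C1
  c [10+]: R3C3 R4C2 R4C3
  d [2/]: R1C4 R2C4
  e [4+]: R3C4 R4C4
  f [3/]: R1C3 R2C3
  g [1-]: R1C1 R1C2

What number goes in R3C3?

4

The only place for 2 in row 3 is R3C1.
The only place for 2 in row 2 is R2C4.
The only place for 2 in row 1 is R1C2.
Row 1 needs a 4, and only R1C4 is open for it.
Row 2 needs a 4, and only R2C1 is open for it.
Column 1 now contains 4, leaving R4C1 = 1.
Row 4 already has 1, which forces R4C4 = 3.
1 is placed in column 1; hence R1C1 = 3.
Row 1 already has 3; hence R1C3 = 1.
1 is placed in column 3, leaving R2C3 = 3.
The 3 cells of cage c must have sum 10; hence R3C3 = 4.
3 is placed in column 4, leaving R3C4 = 1.
Row 4 now contains 3, leaving R4C2 = 4.
Cage c has sum 10; hence R4C3 = 2.
Row 2 already has 3, so R2C2 = 1.
Row 3 now contains 1, which forces R3C2 = 3.
Completed grid: 3 2 1 4 / 4 1 3 2 / 2 3 4 1 / 1 4 2 3.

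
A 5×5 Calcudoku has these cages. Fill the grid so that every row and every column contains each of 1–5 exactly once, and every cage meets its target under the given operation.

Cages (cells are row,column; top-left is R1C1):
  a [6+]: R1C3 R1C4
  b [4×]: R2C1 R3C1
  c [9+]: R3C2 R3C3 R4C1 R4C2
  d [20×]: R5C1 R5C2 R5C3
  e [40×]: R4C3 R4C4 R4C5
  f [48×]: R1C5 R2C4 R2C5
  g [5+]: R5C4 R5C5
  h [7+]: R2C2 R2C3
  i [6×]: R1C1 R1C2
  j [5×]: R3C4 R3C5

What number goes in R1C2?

3

Cage f has product 48, so R1C5 = 4.
Cage f needs product 48; hence R2C4 = 4.
The 3 cells of cage f must have product 48, so R2C5 = 3.
Row 2 now contains 4, leaving R2C1 = 1.
Cage b's pair has product 4, leaving R3C1 = 4.
The 3 cells of cage e must have product 40, which forces R4C3 = 4.
4 is placed in column 1; hence R5C1 = 5.
Row 5 now contains 5, which forces R5C3 = 1.
Cage g's pair has sum 5; hence R5C4 = 3.
Cage g's pair has sum 5, which forces R5C5 = 2.
Column 3 now contains 1; hence R1C3 = 5.
The two cells of cage a must have sum 6, so R1C4 = 1.
5 is placed in column 3, so R2C3 = 2.
Column 3 already has 2, which forces R3C3 = 3.
Column 4 now contains 1; hence R3C4 = 5.
Row 3 now contains 5, so R3C5 = 1.
Cage e needs product 40, which forces R4C4 = 2.
Column 5 now contains 2, leaving R4C5 = 5.
Row 5 now contains 1, leaving R5C2 = 4.
Row 2 already has 2; hence R2C2 = 5.
Row 3 already has 1; hence R3C2 = 2.
Row 4 now contains 2; hence R4C1 = 3.
Cage c has sum 9, so R4C2 = 1.
Column 1 now contains 3, so R1C1 = 2.
Column 2 already has 2, so R1C2 = 3.
Filled in: 2 3 5 1 4 / 1 5 2 4 3 / 4 2 3 5 1 / 3 1 4 2 5 / 5 4 1 3 2.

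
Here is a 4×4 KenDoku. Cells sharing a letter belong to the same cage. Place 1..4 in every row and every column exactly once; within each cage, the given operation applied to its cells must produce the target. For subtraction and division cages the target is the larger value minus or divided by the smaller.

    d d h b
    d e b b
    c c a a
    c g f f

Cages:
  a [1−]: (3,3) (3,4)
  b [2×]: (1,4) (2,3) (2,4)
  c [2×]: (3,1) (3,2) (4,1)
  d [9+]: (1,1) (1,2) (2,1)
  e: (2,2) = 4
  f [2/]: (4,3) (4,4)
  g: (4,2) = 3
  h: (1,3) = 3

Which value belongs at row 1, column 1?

4

Cage h is a single given cell; hence (1,3) = 3.
Cage b has product 2; hence (1,4) = 1.
Cage e is given, so (2,2) = 4.
Cage b has product 2, which forces (2,3) = 1.
Cage b needs product 2; hence (2,4) = 2.
The 3 cells of cage c must have product 2, so (3,1) = 2.
Cage c needs product 2, so (3,2) = 1.
Row 3 now contains 2, leaving (3,3) = 4.
Row 3 now contains 4; hence (3,4) = 3.
The 3 cells of cage c must have product 2, which forces (4,1) = 1.
Cage g is given, which forces (4,2) = 3.
4 is placed in column 3; hence (4,3) = 2.
Column 4 already has 2, which forces (4,4) = 4.
Column 1 now contains 2; hence (1,1) = 4.
4 is placed in column 2, which forces (1,2) = 2.
2 is placed in row 2, which forces (2,1) = 3.
The full grid is 4 2 3 1 / 3 4 1 2 / 2 1 4 3 / 1 3 2 4.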